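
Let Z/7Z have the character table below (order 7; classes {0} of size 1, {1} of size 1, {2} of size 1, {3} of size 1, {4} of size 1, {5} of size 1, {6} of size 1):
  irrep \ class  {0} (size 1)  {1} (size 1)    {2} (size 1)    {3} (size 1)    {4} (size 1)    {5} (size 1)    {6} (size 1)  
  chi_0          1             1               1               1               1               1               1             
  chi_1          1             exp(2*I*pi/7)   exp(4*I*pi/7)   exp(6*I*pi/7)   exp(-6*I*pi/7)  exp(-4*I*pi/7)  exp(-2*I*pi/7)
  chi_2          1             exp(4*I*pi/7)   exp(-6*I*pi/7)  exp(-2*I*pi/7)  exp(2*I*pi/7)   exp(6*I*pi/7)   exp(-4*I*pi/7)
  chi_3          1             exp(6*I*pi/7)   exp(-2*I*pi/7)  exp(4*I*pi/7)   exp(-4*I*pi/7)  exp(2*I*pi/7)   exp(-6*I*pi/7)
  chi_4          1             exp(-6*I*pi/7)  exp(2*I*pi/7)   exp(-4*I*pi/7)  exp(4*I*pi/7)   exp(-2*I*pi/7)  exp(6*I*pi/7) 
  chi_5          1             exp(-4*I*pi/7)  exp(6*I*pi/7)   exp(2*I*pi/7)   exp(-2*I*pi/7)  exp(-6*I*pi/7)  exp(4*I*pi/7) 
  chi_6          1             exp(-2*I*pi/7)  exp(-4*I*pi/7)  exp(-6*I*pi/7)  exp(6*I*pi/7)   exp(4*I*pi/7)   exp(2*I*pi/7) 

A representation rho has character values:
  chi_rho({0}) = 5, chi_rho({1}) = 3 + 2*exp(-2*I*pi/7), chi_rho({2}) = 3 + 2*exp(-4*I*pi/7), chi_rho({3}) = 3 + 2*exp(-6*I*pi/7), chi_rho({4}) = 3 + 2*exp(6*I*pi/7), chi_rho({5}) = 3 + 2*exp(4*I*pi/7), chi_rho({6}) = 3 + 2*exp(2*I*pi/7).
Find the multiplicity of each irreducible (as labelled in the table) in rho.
Multiplicities: chi_0: 3, chi_1: 0, chi_2: 0, chi_3: 0, chi_4: 0, chi_5: 0, chi_6: 2.

Why: Use <chi_rho, chi> = (1/|G|) sum_C |C| * chi_rho(C) * conj(chi(C)) with |G| = 7 for each irreducible chi in the table:
  <chi_rho, chi_0> = (1/7)[1*(5)*conj(1) + 1*(3 + 2*exp(-2*I*pi/7))*conj(1) + 1*(3 + 2*exp(-4*I*pi/7))*conj(1) + 1*(3 + 2*exp(-6*I*pi/7))*conj(1) + 1*(3 + 2*exp(6*I*pi/7))*conj(1) + 1*(3 + 2*exp(4*I*pi/7))*conj(1) + 1*(3 + 2*exp(2*I*pi/7))*conj(1)]
      = (1/7)[(5) + (3 + 2*exp(-2*I*pi/7)) + (3 + 2*exp(-4*I*pi/7)) + (3 + 2*exp(-6*I*pi/7)) + (3 + 2*exp(6*I*pi/7)) + (3 + 2*exp(4*I*pi/7)) + (3 + 2*exp(2*I*pi/7))] = 21/7 = 3
  <chi_rho, chi_1> = (1/7)[1*(5)*conj(1) + 1*(3 + 2*exp(-2*I*pi/7))*conj(exp(2*I*pi/7)) + 1*(3 + 2*exp(-4*I*pi/7))*conj(exp(4*I*pi/7)) + 1*(3 + 2*exp(-6*I*pi/7))*conj(exp(6*I*pi/7)) + 1*(3 + 2*exp(6*I*pi/7))*conj(exp(-6*I*pi/7)) + 1*(3 + 2*exp(4*I*pi/7))*conj(exp(-4*I*pi/7)) + 1*(3 + 2*exp(2*I*pi/7))*conj(exp(-2*I*pi/7))]
      = (1/7)[(5) + (3*exp(-2*I*pi/7) + 2*exp(-4*I*pi/7)) + (3*exp(-4*I*pi/7) + 2*exp(6*I*pi/7)) + (3*exp(-6*I*pi/7) + 2*exp(2*I*pi/7)) + (2*exp(-2*I*pi/7) + 3*exp(6*I*pi/7)) + (2*exp(-6*I*pi/7) + 3*exp(4*I*pi/7)) + (2*exp(4*I*pi/7) + 3*exp(2*I*pi/7))] = 0/7 = 0
  <chi_rho, chi_2> = (1/7)[1*(5)*conj(1) + 1*(3 + 2*exp(-2*I*pi/7))*conj(exp(4*I*pi/7)) + 1*(3 + 2*exp(-4*I*pi/7))*conj(exp(-6*I*pi/7)) + 1*(3 + 2*exp(-6*I*pi/7))*conj(exp(-2*I*pi/7)) + 1*(3 + 2*exp(6*I*pi/7))*conj(exp(2*I*pi/7)) + 1*(3 + 2*exp(4*I*pi/7))*conj(exp(6*I*pi/7)) + 1*(3 + 2*exp(2*I*pi/7))*conj(exp(-4*I*pi/7))]
      = (1/7)[(5) + (3*exp(-4*I*pi/7) + 2*exp(-6*I*pi/7)) + (3*exp(6*I*pi/7) + 2*exp(2*I*pi/7)) + (2*exp(-4*I*pi/7) + 3*exp(2*I*pi/7)) + (3*exp(-2*I*pi/7) + 2*exp(4*I*pi/7)) + (2*exp(-2*I*pi/7) + 3*exp(-6*I*pi/7)) + (2*exp(6*I*pi/7) + 3*exp(4*I*pi/7))] = 0/7 = 0
  <chi_rho, chi_3> = (1/7)[1*(5)*conj(1) + 1*(3 + 2*exp(-2*I*pi/7))*conj(exp(6*I*pi/7)) + 1*(3 + 2*exp(-4*I*pi/7))*conj(exp(-2*I*pi/7)) + 1*(3 + 2*exp(-6*I*pi/7))*conj(exp(4*I*pi/7)) + 1*(3 + 2*exp(6*I*pi/7))*conj(exp(-4*I*pi/7)) + 1*(3 + 2*exp(4*I*pi/7))*conj(exp(2*I*pi/7)) + 1*(3 + 2*exp(2*I*pi/7))*conj(exp(-6*I*pi/7))]
      = (1/7)[(5) + (3*exp(-6*I*pi/7) + 2*exp(6*I*pi/7)) + (2*exp(-2*I*pi/7) + 3*exp(2*I*pi/7)) + (3*exp(-4*I*pi/7) + 2*exp(4*I*pi/7)) + (2*exp(-4*I*pi/7) + 3*exp(4*I*pi/7)) + (3*exp(-2*I*pi/7) + 2*exp(2*I*pi/7)) + (2*exp(-6*I*pi/7) + 3*exp(6*I*pi/7))] = 0/7 = 0
  <chi_rho, chi_4> = (1/7)[1*(5)*conj(1) + 1*(3 + 2*exp(-2*I*pi/7))*conj(exp(-6*I*pi/7)) + 1*(3 + 2*exp(-4*I*pi/7))*conj(exp(2*I*pi/7)) + 1*(3 + 2*exp(-6*I*pi/7))*conj(exp(-4*I*pi/7)) + 1*(3 + 2*exp(6*I*pi/7))*conj(exp(4*I*pi/7)) + 1*(3 + 2*exp(4*I*pi/7))*conj(exp(-2*I*pi/7)) + 1*(3 + 2*exp(2*I*pi/7))*conj(exp(6*I*pi/7))]
      = (1/7)[(5) + (3*exp(6*I*pi/7) + 2*exp(4*I*pi/7)) + (3*exp(-2*I*pi/7) + 2*exp(-6*I*pi/7)) + (2*exp(-2*I*pi/7) + 3*exp(4*I*pi/7)) + (3*exp(-4*I*pi/7) + 2*exp(2*I*pi/7)) + (2*exp(6*I*pi/7) + 3*exp(2*I*pi/7)) + (2*exp(-4*I*pi/7) + 3*exp(-6*I*pi/7))] = 0/7 = 0
  <chi_rho, chi_5> = (1/7)[1*(5)*conj(1) + 1*(3 + 2*exp(-2*I*pi/7))*conj(exp(-4*I*pi/7)) + 1*(3 + 2*exp(-4*I*pi/7))*conj(exp(6*I*pi/7)) + 1*(3 + 2*exp(-6*I*pi/7))*conj(exp(2*I*pi/7)) + 1*(3 + 2*exp(6*I*pi/7))*conj(exp(-2*I*pi/7)) + 1*(3 + 2*exp(4*I*pi/7))*conj(exp(-6*I*pi/7)) + 1*(3 + 2*exp(2*I*pi/7))*conj(exp(4*I*pi/7))]
      = (1/7)[(5) + (2*exp(2*I*pi/7) + 3*exp(4*I*pi/7)) + (3*exp(-6*I*pi/7) + 2*exp(4*I*pi/7)) + (3*exp(-2*I*pi/7) + 2*exp(6*I*pi/7)) + (2*exp(-6*I*pi/7) + 3*exp(2*I*pi/7)) + (2*exp(-4*I*pi/7) + 3*exp(6*I*pi/7)) + (3*exp(-4*I*pi/7) + 2*exp(-2*I*pi/7))] = 0/7 = 0
  <chi_rho, chi_6> = (1/7)[1*(5)*conj(1) + 1*(3 + 2*exp(-2*I*pi/7))*conj(exp(-2*I*pi/7)) + 1*(3 + 2*exp(-4*I*pi/7))*conj(exp(-4*I*pi/7)) + 1*(3 + 2*exp(-6*I*pi/7))*conj(exp(-6*I*pi/7)) + 1*(3 + 2*exp(6*I*pi/7))*conj(exp(6*I*pi/7)) + 1*(3 + 2*exp(4*I*pi/7))*conj(exp(4*I*pi/7)) + 1*(3 + 2*exp(2*I*pi/7))*conj(exp(2*I*pi/7))]
      = (1/7)[(5) + (2 + 3*exp(2*I*pi/7)) + (2 + 3*exp(4*I*pi/7)) + (2 + 3*exp(6*I*pi/7)) + (2 + 3*exp(-6*I*pi/7)) + (2 + 3*exp(-4*I*pi/7)) + (2 + 3*exp(-2*I*pi/7))] = 14/7 = 2
(Exp terms are combined using exp(i*s)*conj(exp(i*t)) = exp(i*(s-t)), and sums of them are collapsed using the identity that for every m > 1 the m distinct m-th roots of unity sum to 0, e.g. 1 + exp(2*I*pi/3) + exp(-2*I*pi/3) = 0.)
Dimension check: dim(rho) = sum (mult * dim) = 3*1 + 0*1 + 0*1 + 0*1 + 0*1 + 0*1 + 2*1 = 5 = chi_rho(e) = 5.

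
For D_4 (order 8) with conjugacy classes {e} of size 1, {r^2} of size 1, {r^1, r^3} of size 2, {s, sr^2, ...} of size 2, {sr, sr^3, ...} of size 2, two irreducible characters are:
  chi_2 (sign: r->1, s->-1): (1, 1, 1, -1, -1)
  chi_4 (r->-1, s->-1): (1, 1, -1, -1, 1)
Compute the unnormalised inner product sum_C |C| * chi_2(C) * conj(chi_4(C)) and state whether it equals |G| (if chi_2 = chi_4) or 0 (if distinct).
Sum = 0; so <chi_2, chi_4> = 0 (distinct irreducibles are orthogonal).

Justification: Compute term by term over conjugacy classes (|C| * chi_2(C) * conj(chi_4(C))):
  1*(1)*conj(1) + 1*(1)*conj(1) + 2*(1)*conj(-1) + 2*(-1)*conj(-1) + 2*(-1)*conj(1)
  = (1) + (1) + (-2) + (2) + (-2)
  = 0.
Dividing by |G| = 8 gives 0/8 = 0, matching the row-orthogonality relation <chi_2, chi_4> = [chi_2 = chi_4].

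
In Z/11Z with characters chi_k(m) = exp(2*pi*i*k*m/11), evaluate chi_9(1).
chi_9(1) = zeta_11^9 = exp(-4*I*pi/11)

Reasoning: chi_9(1) = zeta_11^(9*1) = zeta_11^9. Since zeta_11^11 = 1, this equals zeta_11^9 = exp(2*pi*i*9/11) = exp(-4*I*pi/11).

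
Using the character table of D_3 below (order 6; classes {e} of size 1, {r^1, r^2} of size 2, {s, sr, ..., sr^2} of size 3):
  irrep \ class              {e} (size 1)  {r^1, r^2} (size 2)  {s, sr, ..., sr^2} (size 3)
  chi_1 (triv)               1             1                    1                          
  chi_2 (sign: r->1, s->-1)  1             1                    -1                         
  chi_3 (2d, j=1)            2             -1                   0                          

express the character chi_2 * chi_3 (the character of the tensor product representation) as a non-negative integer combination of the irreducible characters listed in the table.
chi_2 tensor chi_3 = chi_3 (all other irreducibles have multiplicity 0).

Working: The character of a tensor product is the pointwise product (chi_2 * chi_3)(C) = chi_2(C) * chi_3(C):
  {e}: (1)*(2), {r^1, r^2}: (1)*(-1), {s, sr, ..., sr^2}: (-1)*(0)
so (chi_2 * chi_3) takes values
  {e} -> 2, {r^1, r^2} -> -1, {s, sr, ..., sr^2} -> 0.
Now take the inner product of this character with each irreducible chi from the table, <chi_2*chi_3, chi> = (1/6) sum_C |C| (chi_2*chi_3)(C) conj(chi(C)):
  <chi_2*chi_3, chi_1> = (1/6)[1*(2)*conj(1) + 2*(-1)*conj(1) + 3*(0)*conj(1)]
      = (1/6)[(2) + (-2) + (0)] = 0/6 = 0
  <chi_2*chi_3, chi_2> = (1/6)[1*(2)*conj(1) + 2*(-1)*conj(1) + 3*(0)*conj(-1)]
      = (1/6)[(2) + (-2) + (0)] = 0/6 = 0
  <chi_2*chi_3, chi_3> = (1/6)[1*(2)*conj(2) + 2*(-1)*conj(-1) + 3*(0)*conj(0)]
      = (1/6)[(4) + (2) + (0)] = 6/6 = 1
Hence the multiplicities are chi_3: 1. Dimension check: dim(chi_2)*dim(chi_3) = 1*2 = 2 and sum (mult * dim) = 1*2 = 2.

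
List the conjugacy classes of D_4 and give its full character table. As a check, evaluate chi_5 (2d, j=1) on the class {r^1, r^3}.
Conjugacy classes: {e} of size 1, {r^2} of size 1, {r^1, r^3} of size 2, {s, sr^2, ...} of size 2, {sr, sr^3, ...} of size 2.
Character table:
  irrep \ class              {e} (size 1)  {r^2} (size 1)  {r^1, r^3} (size 2)  {s, sr^2, ...} (size 2)  {sr, sr^3, ...} (size 2)
  chi_1 (triv)               1             1               1                    1                        1                       
  chi_2 (sign: r->1, s->-1)  1             1               1                    -1                       -1                      
  chi_3 (r->-1, s->1)        1             1               -1                   1                        -1                      
  chi_4 (r->-1, s->-1)       1             1               -1                   -1                       1                       
  chi_5 (2d, j=1)            2             -2              0                    0                        0                       

Spot check: chi_5 (2d, j=1) on {r^1, r^3} = 0.

Argument: D_4 has order 2*4 = 8 with 5 conjugacy classes, hence 5 irreducibles. Sum of squared dims 1 + 1 + 1 + 1 + 4 = 8 = |G|. Linear characters come from the abelianisation; the 2-dimensional irreps have character r^k -> 2*cos(2*pi*j*k/4), reflections -> 0.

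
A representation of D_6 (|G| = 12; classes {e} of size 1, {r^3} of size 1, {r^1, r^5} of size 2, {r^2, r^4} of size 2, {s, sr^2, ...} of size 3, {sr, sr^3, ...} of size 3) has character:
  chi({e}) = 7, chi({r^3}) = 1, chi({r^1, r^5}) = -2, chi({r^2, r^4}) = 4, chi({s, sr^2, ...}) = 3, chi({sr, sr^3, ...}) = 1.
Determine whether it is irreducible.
Not irreducible (reducible): <chi, chi> = 10 > 1.

Derivation: <chi, chi> = (1/|G|) sum_C |C| * |chi(C)|^2 = (1/12)[1*|7|^2 + 1*|1|^2 + 2*|-2|^2 + 2*|4|^2 + 3*|3|^2 + 3*|1|^2]
  = (1/12)[(49) + (1) + (8) + (32) + (27) + (3)] = 120/12 = 10.
A character is irreducible iff <chi, chi> = 1, so this representation is reducible.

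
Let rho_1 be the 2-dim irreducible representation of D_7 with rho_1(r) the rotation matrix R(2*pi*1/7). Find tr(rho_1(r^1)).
chi_{rho_1}(r^1) = 2*cos(2*pi*1*1/7) = 2*cos(2*pi/7)

Proof sketch: rho_1(r^1) is rotation by angle 2*pi*1*1/7, whose trace is 2*cos(2*pi*1*1/7) = 2*cos(2*pi/7).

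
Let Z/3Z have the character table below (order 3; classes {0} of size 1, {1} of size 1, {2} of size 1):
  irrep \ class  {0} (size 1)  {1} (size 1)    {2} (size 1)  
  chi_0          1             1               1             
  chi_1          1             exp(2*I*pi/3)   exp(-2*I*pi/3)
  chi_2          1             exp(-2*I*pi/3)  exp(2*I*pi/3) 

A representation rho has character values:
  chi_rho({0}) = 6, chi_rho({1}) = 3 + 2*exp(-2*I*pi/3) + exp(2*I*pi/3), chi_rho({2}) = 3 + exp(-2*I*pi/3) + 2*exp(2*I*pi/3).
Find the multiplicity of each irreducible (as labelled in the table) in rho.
Multiplicities: chi_0: 3, chi_1: 1, chi_2: 2.

Use <chi_rho, chi> = (1/|G|) sum_C |C| * chi_rho(C) * conj(chi(C)) with |G| = 3 for each irreducible chi in the table:
  <chi_rho, chi_0> = (1/3)[1*(6)*conj(1) + 1*(3 + 2*exp(-2*I*pi/3) + exp(2*I*pi/3))*conj(1) + 1*(3 + exp(-2*I*pi/3) + 2*exp(2*I*pi/3))*conj(1)]
      = (1/3)[(6) + (3 + 2*exp(-2*I*pi/3) + exp(2*I*pi/3)) + (3 + exp(-2*I*pi/3) + 2*exp(2*I*pi/3))] = 9/3 = 3
  <chi_rho, chi_1> = (1/3)[1*(6)*conj(1) + 1*(3 + 2*exp(-2*I*pi/3) + exp(2*I*pi/3))*conj(exp(2*I*pi/3)) + 1*(3 + exp(-2*I*pi/3) + 2*exp(2*I*pi/3))*conj(exp(-2*I*pi/3))]
      = (1/3)[(6) + (1 + 3*exp(-2*I*pi/3) + 2*exp(2*I*pi/3)) + (1 + 2*exp(-2*I*pi/3) + 3*exp(2*I*pi/3))] = 3/3 = 1
  <chi_rho, chi_2> = (1/3)[1*(6)*conj(1) + 1*(3 + 2*exp(-2*I*pi/3) + exp(2*I*pi/3))*conj(exp(-2*I*pi/3)) + 1*(3 + exp(-2*I*pi/3) + 2*exp(2*I*pi/3))*conj(exp(2*I*pi/3))]
      = (1/3)[(6) + (2 + exp(-2*I*pi/3) + 3*exp(2*I*pi/3)) + (2 + 3*exp(-2*I*pi/3) + exp(2*I*pi/3))] = 6/3 = 2
(Exp terms are combined using exp(i*s)*conj(exp(i*t)) = exp(i*(s-t)), and sums of them are collapsed using the identity that for every m > 1 the m distinct m-th roots of unity sum to 0, e.g. 1 + exp(2*I*pi/3) + exp(-2*I*pi/3) = 0.)
Dimension check: dim(rho) = sum (mult * dim) = 3*1 + 1*1 + 2*1 = 6 = chi_rho(e) = 6.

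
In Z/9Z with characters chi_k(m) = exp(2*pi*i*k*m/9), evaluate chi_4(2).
chi_4(2) = zeta_9^8 = exp(-2*I*pi/9)

Working: chi_4(2) = zeta_9^(4*2) = zeta_9^8. Since zeta_9^9 = 1, this equals zeta_9^8 = exp(2*pi*i*8/9) = exp(-2*I*pi/9).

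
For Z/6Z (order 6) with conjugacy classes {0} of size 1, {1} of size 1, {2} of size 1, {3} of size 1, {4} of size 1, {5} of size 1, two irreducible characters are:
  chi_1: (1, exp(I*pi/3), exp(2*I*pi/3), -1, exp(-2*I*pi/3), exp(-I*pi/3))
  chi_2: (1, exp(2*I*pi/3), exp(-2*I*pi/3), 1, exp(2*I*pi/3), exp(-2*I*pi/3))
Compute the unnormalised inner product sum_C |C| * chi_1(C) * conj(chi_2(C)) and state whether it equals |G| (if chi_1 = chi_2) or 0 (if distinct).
Sum = 0; so <chi_1, chi_2> = 0 (distinct irreducibles are orthogonal).

Details: Compute term by term over conjugacy classes (|C| * chi_1(C) * conj(chi_2(C))):
  1*(1)*conj(1) + 1*(exp(I*pi/3))*conj(exp(2*I*pi/3)) + 1*(exp(2*I*pi/3))*conj(exp(-2*I*pi/3)) + 1*(-1)*conj(1) + 1*(exp(-2*I*pi/3))*conj(exp(2*I*pi/3)) + 1*(exp(-I*pi/3))*conj(exp(-2*I*pi/3))
  = (1) + (exp(-I*pi/3)) + (exp(-2*I*pi/3)) + (-1) + (exp(2*I*pi/3)) + (exp(I*pi/3))
  = 0.
(Exp terms are combined using exp(i*s)*conj(exp(i*t)) = exp(i*(s-t)), and sums of them are collapsed using the identity that for every m > 1 the m distinct m-th roots of unity sum to 0, e.g. 1 + exp(2*I*pi/3) + exp(-2*I*pi/3) = 0.)
Dividing by |G| = 6 gives 0/6 = 0, matching the row-orthogonality relation <chi_1, chi_2> = [chi_1 = chi_2].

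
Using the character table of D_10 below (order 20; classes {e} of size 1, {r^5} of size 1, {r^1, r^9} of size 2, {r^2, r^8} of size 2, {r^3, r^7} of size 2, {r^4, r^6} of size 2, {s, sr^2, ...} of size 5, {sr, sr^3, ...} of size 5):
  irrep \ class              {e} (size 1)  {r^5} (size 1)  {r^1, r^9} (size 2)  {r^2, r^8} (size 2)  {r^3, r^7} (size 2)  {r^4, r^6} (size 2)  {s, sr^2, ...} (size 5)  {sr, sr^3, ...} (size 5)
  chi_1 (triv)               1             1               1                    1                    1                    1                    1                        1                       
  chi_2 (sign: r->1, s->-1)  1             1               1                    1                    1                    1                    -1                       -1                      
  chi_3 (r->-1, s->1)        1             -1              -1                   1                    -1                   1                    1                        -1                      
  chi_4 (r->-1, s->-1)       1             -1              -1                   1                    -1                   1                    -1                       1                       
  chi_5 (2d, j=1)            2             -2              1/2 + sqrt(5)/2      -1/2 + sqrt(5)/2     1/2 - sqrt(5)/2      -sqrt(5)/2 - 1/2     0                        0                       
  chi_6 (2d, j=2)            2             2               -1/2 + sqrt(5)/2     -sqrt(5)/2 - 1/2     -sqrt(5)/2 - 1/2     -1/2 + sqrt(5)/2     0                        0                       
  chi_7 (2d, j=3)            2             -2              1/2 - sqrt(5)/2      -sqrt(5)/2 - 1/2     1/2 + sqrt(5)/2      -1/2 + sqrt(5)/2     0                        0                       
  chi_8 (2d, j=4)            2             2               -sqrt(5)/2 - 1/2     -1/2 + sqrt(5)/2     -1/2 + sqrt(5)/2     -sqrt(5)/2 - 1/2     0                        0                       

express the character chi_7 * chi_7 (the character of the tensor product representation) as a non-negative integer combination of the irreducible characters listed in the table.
chi_7 tensor chi_7 = chi_1 + chi_2 + chi_8 (all other irreducibles have multiplicity 0).

Justification: The character of a tensor product is the pointwise product (chi_7 * chi_7)(C) = chi_7(C) * chi_7(C):
  {e}: (2)*(2), {r^5}: (-2)*(-2), {r^1, r^9}: (1/2 - sqrt(5)/2)*(1/2 - sqrt(5)/2), {r^2, r^8}: (-sqrt(5)/2 - 1/2)*(-sqrt(5)/2 - 1/2), {r^3, r^7}: (1/2 + sqrt(5)/2)*(1/2 + sqrt(5)/2), {r^4, r^6}: (-1/2 + sqrt(5)/2)*(-1/2 + sqrt(5)/2), {s, sr^2, ...}: (0)*(0), {sr, sr^3, ...}: (0)*(0)
so (chi_7 * chi_7) takes values
  {e} -> 4, {r^5} -> 4, {r^1, r^9} -> 3/2 - sqrt(5)/2, {r^2, r^8} -> sqrt(5)/2 + 3/2, {r^3, r^7} -> sqrt(5)/2 + 3/2, {r^4, r^6} -> 3/2 - sqrt(5)/2, {s, sr^2, ...} -> 0, {sr, sr^3, ...} -> 0.
Now take the inner product of this character with each irreducible chi from the table, <chi_7*chi_7, chi> = (1/20) sum_C |C| (chi_7*chi_7)(C) conj(chi(C)):
  <chi_7*chi_7, chi_1> = (1/20)[1*(4)*conj(1) + 1*(4)*conj(1) + 2*(3/2 - sqrt(5)/2)*conj(1) + 2*(sqrt(5)/2 + 3/2)*conj(1) + 2*(sqrt(5)/2 + 3/2)*conj(1) + 2*(3/2 - sqrt(5)/2)*conj(1) + 5*(0)*conj(1) + 5*(0)*conj(1)]
      = (1/20)[(4) + (4) + (3 - sqrt(5)) + (sqrt(5) + 3) + (sqrt(5) + 3) + (3 - sqrt(5)) + (0) + (0)] = 20/20 = 1
  <chi_7*chi_7, chi_2> = (1/20)[1*(4)*conj(1) + 1*(4)*conj(1) + 2*(3/2 - sqrt(5)/2)*conj(1) + 2*(sqrt(5)/2 + 3/2)*conj(1) + 2*(sqrt(5)/2 + 3/2)*conj(1) + 2*(3/2 - sqrt(5)/2)*conj(1) + 5*(0)*conj(-1) + 5*(0)*conj(-1)]
      = (1/20)[(4) + (4) + (3 - sqrt(5)) + (sqrt(5) + 3) + (sqrt(5) + 3) + (3 - sqrt(5)) + (0) + (0)] = 20/20 = 1
  <chi_7*chi_7, chi_3> = (1/20)[1*(4)*conj(1) + 1*(4)*conj(-1) + 2*(3/2 - sqrt(5)/2)*conj(-1) + 2*(sqrt(5)/2 + 3/2)*conj(1) + 2*(sqrt(5)/2 + 3/2)*conj(-1) + 2*(3/2 - sqrt(5)/2)*conj(1) + 5*(0)*conj(1) + 5*(0)*conj(-1)]
      = (1/20)[(4) + (-4) + (-3 + sqrt(5)) + (sqrt(5) + 3) + (-3 - sqrt(5)) + (3 - sqrt(5)) + (0) + (0)] = 0/20 = 0
  <chi_7*chi_7, chi_4> = (1/20)[1*(4)*conj(1) + 1*(4)*conj(-1) + 2*(3/2 - sqrt(5)/2)*conj(-1) + 2*(sqrt(5)/2 + 3/2)*conj(1) + 2*(sqrt(5)/2 + 3/2)*conj(-1) + 2*(3/2 - sqrt(5)/2)*conj(1) + 5*(0)*conj(-1) + 5*(0)*conj(1)]
      = (1/20)[(4) + (-4) + (-3 + sqrt(5)) + (sqrt(5) + 3) + (-3 - sqrt(5)) + (3 - sqrt(5)) + (0) + (0)] = 0/20 = 0
  <chi_7*chi_7, chi_5> = (1/20)[1*(4)*conj(2) + 1*(4)*conj(-2) + 2*(3/2 - sqrt(5)/2)*conj(1/2 + sqrt(5)/2) + 2*(sqrt(5)/2 + 3/2)*conj(-1/2 + sqrt(5)/2) + 2*(sqrt(5)/2 + 3/2)*conj(1/2 - sqrt(5)/2) + 2*(3/2 - sqrt(5)/2)*conj(-sqrt(5)/2 - 1/2) + 5*(0)*conj(0) + 5*(0)*conj(0)]
      = (1/20)[(8) + (-8) + (-1 + sqrt(5)) + (1 + sqrt(5)) + (-sqrt(5) - 1) + (1 - sqrt(5)) + (0) + (0)] = 0/20 = 0
  <chi_7*chi_7, chi_6> = (1/20)[1*(4)*conj(2) + 1*(4)*conj(2) + 2*(3/2 - sqrt(5)/2)*conj(-1/2 + sqrt(5)/2) + 2*(sqrt(5)/2 + 3/2)*conj(-sqrt(5)/2 - 1/2) + 2*(sqrt(5)/2 + 3/2)*conj(-sqrt(5)/2 - 1/2) + 2*(3/2 - sqrt(5)/2)*conj(-1/2 + sqrt(5)/2) + 5*(0)*conj(0) + 5*(0)*conj(0)]
      = (1/20)[(8) + (8) + (-4 + 2*sqrt(5)) + (-2*sqrt(5) - 4) + (-2*sqrt(5) - 4) + (-4 + 2*sqrt(5)) + (0) + (0)] = 0/20 = 0
  <chi_7*chi_7, chi_7> = (1/20)[1*(4)*conj(2) + 1*(4)*conj(-2) + 2*(3/2 - sqrt(5)/2)*conj(1/2 - sqrt(5)/2) + 2*(sqrt(5)/2 + 3/2)*conj(-sqrt(5)/2 - 1/2) + 2*(sqrt(5)/2 + 3/2)*conj(1/2 + sqrt(5)/2) + 2*(3/2 - sqrt(5)/2)*conj(-1/2 + sqrt(5)/2) + 5*(0)*conj(0) + 5*(0)*conj(0)]
      = (1/20)[(8) + (-8) + (4 - 2*sqrt(5)) + (-2*sqrt(5) - 4) + (4 + 2*sqrt(5)) + (-4 + 2*sqrt(5)) + (0) + (0)] = 0/20 = 0
  <chi_7*chi_7, chi_8> = (1/20)[1*(4)*conj(2) + 1*(4)*conj(2) + 2*(3/2 - sqrt(5)/2)*conj(-sqrt(5)/2 - 1/2) + 2*(sqrt(5)/2 + 3/2)*conj(-1/2 + sqrt(5)/2) + 2*(sqrt(5)/2 + 3/2)*conj(-1/2 + sqrt(5)/2) + 2*(3/2 - sqrt(5)/2)*conj(-sqrt(5)/2 - 1/2) + 5*(0)*conj(0) + 5*(0)*conj(0)]
      = (1/20)[(8) + (8) + (1 - sqrt(5)) + (1 + sqrt(5)) + (1 + sqrt(5)) + (1 - sqrt(5)) + (0) + (0)] = 20/20 = 1
Hence the multiplicities are chi_1: 1, chi_2: 1, chi_8: 1. Dimension check: dim(chi_7)*dim(chi_7) = 2*2 = 4 and sum (mult * dim) = 1*1 + 1*1 + 1*2 = 4.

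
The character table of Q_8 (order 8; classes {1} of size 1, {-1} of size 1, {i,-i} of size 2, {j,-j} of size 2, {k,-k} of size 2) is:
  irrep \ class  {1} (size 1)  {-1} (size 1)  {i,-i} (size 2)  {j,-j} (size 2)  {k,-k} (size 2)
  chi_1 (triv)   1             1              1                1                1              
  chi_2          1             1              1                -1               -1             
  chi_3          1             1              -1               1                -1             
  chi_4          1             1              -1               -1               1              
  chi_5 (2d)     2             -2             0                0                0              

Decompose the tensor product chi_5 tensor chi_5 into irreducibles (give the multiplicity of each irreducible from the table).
chi_5 tensor chi_5 = chi_1 + chi_2 + chi_3 + chi_4 (all other irreducibles have multiplicity 0).

Proof sketch: The character of a tensor product is the pointwise product (chi_5 * chi_5)(C) = chi_5(C) * chi_5(C):
  {1}: (2)*(2), {-1}: (-2)*(-2), {i,-i}: (0)*(0), {j,-j}: (0)*(0), {k,-k}: (0)*(0)
so (chi_5 * chi_5) takes values
  {1} -> 4, {-1} -> 4, {i,-i} -> 0, {j,-j} -> 0, {k,-k} -> 0.
Now take the inner product of this character with each irreducible chi from the table, <chi_5*chi_5, chi> = (1/8) sum_C |C| (chi_5*chi_5)(C) conj(chi(C)):
  <chi_5*chi_5, chi_1> = (1/8)[1*(4)*conj(1) + 1*(4)*conj(1) + 2*(0)*conj(1) + 2*(0)*conj(1) + 2*(0)*conj(1)]
      = (1/8)[(4) + (4) + (0) + (0) + (0)] = 8/8 = 1
  <chi_5*chi_5, chi_2> = (1/8)[1*(4)*conj(1) + 1*(4)*conj(1) + 2*(0)*conj(1) + 2*(0)*conj(-1) + 2*(0)*conj(-1)]
      = (1/8)[(4) + (4) + (0) + (0) + (0)] = 8/8 = 1
  <chi_5*chi_5, chi_3> = (1/8)[1*(4)*conj(1) + 1*(4)*conj(1) + 2*(0)*conj(-1) + 2*(0)*conj(1) + 2*(0)*conj(-1)]
      = (1/8)[(4) + (4) + (0) + (0) + (0)] = 8/8 = 1
  <chi_5*chi_5, chi_4> = (1/8)[1*(4)*conj(1) + 1*(4)*conj(1) + 2*(0)*conj(-1) + 2*(0)*conj(-1) + 2*(0)*conj(1)]
      = (1/8)[(4) + (4) + (0) + (0) + (0)] = 8/8 = 1
  <chi_5*chi_5, chi_5> = (1/8)[1*(4)*conj(2) + 1*(4)*conj(-2) + 2*(0)*conj(0) + 2*(0)*conj(0) + 2*(0)*conj(0)]
      = (1/8)[(8) + (-8) + (0) + (0) + (0)] = 0/8 = 0
Hence the multiplicities are chi_1: 1, chi_2: 1, chi_3: 1, chi_4: 1. Dimension check: dim(chi_5)*dim(chi_5) = 2*2 = 4 and sum (mult * dim) = 1*1 + 1*1 + 1*1 + 1*1 = 4.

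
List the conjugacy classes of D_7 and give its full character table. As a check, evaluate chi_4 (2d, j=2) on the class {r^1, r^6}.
Conjugacy classes: {e} of size 1, {r^1, r^6} of size 2, {r^2, r^5} of size 2, {r^3, r^4} of size 2, {s, sr, ..., sr^6} of size 7.
Character table:
  irrep \ class              {e} (size 1)  {r^1, r^6} (size 2)  {r^2, r^5} (size 2)  {r^3, r^4} (size 2)  {s, sr, ..., sr^6} (size 7)
  chi_1 (triv)               1             1                    1                    1                    1                          
  chi_2 (sign: r->1, s->-1)  1             1                    1                    1                    -1                         
  chi_3 (2d, j=1)            2             2*cos(2*pi/7)        -2*cos(3*pi/7)       -2*cos(pi/7)         0                          
  chi_4 (2d, j=2)            2             -2*cos(3*pi/7)       -2*cos(pi/7)         2*cos(2*pi/7)        0                          
  chi_5 (2d, j=3)            2             -2*cos(pi/7)         2*cos(2*pi/7)        -2*cos(3*pi/7)       0                          

Spot check: chi_4 (2d, j=2) on {r^1, r^6} = -2*cos(3*pi/7).

Reasoning: D_7 has order 2*7 = 14 with 5 conjugacy classes, hence 5 irreducibles. Sum of squared dims 1 + 1 + 4 + 4 + 4 = 14 = |G|. Linear characters come from the abelianisation; the 2-dimensional irreps have character r^k -> 2*cos(2*pi*j*k/7), reflections -> 0.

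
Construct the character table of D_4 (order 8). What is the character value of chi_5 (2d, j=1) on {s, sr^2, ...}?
Conjugacy classes: {e} of size 1, {r^2} of size 1, {r^1, r^3} of size 2, {s, sr^2, ...} of size 2, {sr, sr^3, ...} of size 2.
Character table:
  irrep \ class              {e} (size 1)  {r^2} (size 1)  {r^1, r^3} (size 2)  {s, sr^2, ...} (size 2)  {sr, sr^3, ...} (size 2)
  chi_1 (triv)               1             1               1                    1                        1                       
  chi_2 (sign: r->1, s->-1)  1             1               1                    -1                       -1                      
  chi_3 (r->-1, s->1)        1             1               -1                   1                        -1                      
  chi_4 (r->-1, s->-1)       1             1               -1                   -1                       1                       
  chi_5 (2d, j=1)            2             -2              0                    0                        0                       

Spot check: chi_5 (2d, j=1) on {s, sr^2, ...} = 0.

Working: D_4 has order 2*4 = 8 with 5 conjugacy classes, hence 5 irreducibles. Sum of squared dims 1 + 1 + 1 + 1 + 4 = 8 = |G|. Linear characters come from the abelianisation; the 2-dimensional irreps have character r^k -> 2*cos(2*pi*j*k/4), reflections -> 0.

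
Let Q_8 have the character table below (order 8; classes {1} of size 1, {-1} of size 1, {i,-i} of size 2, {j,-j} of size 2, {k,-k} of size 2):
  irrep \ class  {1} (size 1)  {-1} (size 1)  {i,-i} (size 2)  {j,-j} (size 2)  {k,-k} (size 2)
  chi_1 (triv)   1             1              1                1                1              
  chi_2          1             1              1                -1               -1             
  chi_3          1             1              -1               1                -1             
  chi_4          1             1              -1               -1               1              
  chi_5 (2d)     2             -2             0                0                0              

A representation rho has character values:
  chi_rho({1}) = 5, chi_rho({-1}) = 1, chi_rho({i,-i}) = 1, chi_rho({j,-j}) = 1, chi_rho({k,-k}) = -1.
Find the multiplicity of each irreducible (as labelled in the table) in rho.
Multiplicities: chi_1: 1, chi_2: 1, chi_3: 1, chi_4: 0, chi_5: 1.

Working: Use <chi_rho, chi> = (1/|G|) sum_C |C| * chi_rho(C) * conj(chi(C)) with |G| = 8 for each irreducible chi in the table:
  <chi_rho, chi_1> = (1/8)[1*(5)*conj(1) + 1*(1)*conj(1) + 2*(1)*conj(1) + 2*(1)*conj(1) + 2*(-1)*conj(1)]
      = (1/8)[(5) + (1) + (2) + (2) + (-2)] = 8/8 = 1
  <chi_rho, chi_2> = (1/8)[1*(5)*conj(1) + 1*(1)*conj(1) + 2*(1)*conj(1) + 2*(1)*conj(-1) + 2*(-1)*conj(-1)]
      = (1/8)[(5) + (1) + (2) + (-2) + (2)] = 8/8 = 1
  <chi_rho, chi_3> = (1/8)[1*(5)*conj(1) + 1*(1)*conj(1) + 2*(1)*conj(-1) + 2*(1)*conj(1) + 2*(-1)*conj(-1)]
      = (1/8)[(5) + (1) + (-2) + (2) + (2)] = 8/8 = 1
  <chi_rho, chi_4> = (1/8)[1*(5)*conj(1) + 1*(1)*conj(1) + 2*(1)*conj(-1) + 2*(1)*conj(-1) + 2*(-1)*conj(1)]
      = (1/8)[(5) + (1) + (-2) + (-2) + (-2)] = 0/8 = 0
  <chi_rho, chi_5> = (1/8)[1*(5)*conj(2) + 1*(1)*conj(-2) + 2*(1)*conj(0) + 2*(1)*conj(0) + 2*(-1)*conj(0)]
      = (1/8)[(10) + (-2) + (0) + (0) + (0)] = 8/8 = 1
Dimension check: dim(rho) = sum (mult * dim) = 1*1 + 1*1 + 1*1 + 0*1 + 1*2 = 5 = chi_rho(e) = 5.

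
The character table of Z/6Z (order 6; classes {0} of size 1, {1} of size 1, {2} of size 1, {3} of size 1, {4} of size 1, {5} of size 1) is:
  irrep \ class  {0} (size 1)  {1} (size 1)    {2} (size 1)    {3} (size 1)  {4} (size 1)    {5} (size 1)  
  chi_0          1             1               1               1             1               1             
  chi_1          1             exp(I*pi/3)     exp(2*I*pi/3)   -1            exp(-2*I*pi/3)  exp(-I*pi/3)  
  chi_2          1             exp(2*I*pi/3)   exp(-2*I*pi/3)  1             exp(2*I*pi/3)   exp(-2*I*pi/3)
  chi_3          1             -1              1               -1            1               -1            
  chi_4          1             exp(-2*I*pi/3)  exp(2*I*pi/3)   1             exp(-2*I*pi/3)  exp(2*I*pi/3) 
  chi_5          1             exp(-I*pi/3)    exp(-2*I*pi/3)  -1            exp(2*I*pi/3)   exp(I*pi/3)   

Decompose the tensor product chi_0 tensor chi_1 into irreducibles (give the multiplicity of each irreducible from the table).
chi_0 tensor chi_1 = chi_1 (all other irreducibles have multiplicity 0).

Working: The character of a tensor product is the pointwise product (chi_0 * chi_1)(C) = chi_0(C) * chi_1(C):
  {0}: (1)*(1), {1}: (1)*(exp(I*pi/3)), {2}: (1)*(exp(2*I*pi/3)), {3}: (1)*(-1), {4}: (1)*(exp(-2*I*pi/3)), {5}: (1)*(exp(-I*pi/3))
so (chi_0 * chi_1) takes values
  {0} -> 1, {1} -> exp(I*pi/3), {2} -> exp(2*I*pi/3), {3} -> -1, {4} -> exp(-2*I*pi/3), {5} -> exp(-I*pi/3).
Now take the inner product of this character with each irreducible chi from the table, <chi_0*chi_1, chi> = (1/6) sum_C |C| (chi_0*chi_1)(C) conj(chi(C)):
  <chi_0*chi_1, chi_0> = (1/6)[1*(1)*conj(1) + 1*(exp(I*pi/3))*conj(1) + 1*(exp(2*I*pi/3))*conj(1) + 1*(-1)*conj(1) + 1*(exp(-2*I*pi/3))*conj(1) + 1*(exp(-I*pi/3))*conj(1)]
      = (1/6)[(1) + (exp(I*pi/3)) + (exp(2*I*pi/3)) + (-1) + (exp(-2*I*pi/3)) + (exp(-I*pi/3))] = 0/6 = 0
  <chi_0*chi_1, chi_1> = (1/6)[1*(1)*conj(1) + 1*(exp(I*pi/3))*conj(exp(I*pi/3)) + 1*(exp(2*I*pi/3))*conj(exp(2*I*pi/3)) + 1*(-1)*conj(-1) + 1*(exp(-2*I*pi/3))*conj(exp(-2*I*pi/3)) + 1*(exp(-I*pi/3))*conj(exp(-I*pi/3))]
      = (1/6)[(1) + (1) + (1) + (1) + (1) + (1)] = 6/6 = 1
  <chi_0*chi_1, chi_2> = (1/6)[1*(1)*conj(1) + 1*(exp(I*pi/3))*conj(exp(2*I*pi/3)) + 1*(exp(2*I*pi/3))*conj(exp(-2*I*pi/3)) + 1*(-1)*conj(1) + 1*(exp(-2*I*pi/3))*conj(exp(2*I*pi/3)) + 1*(exp(-I*pi/3))*conj(exp(-2*I*pi/3))]
      = (1/6)[(1) + (exp(-I*pi/3)) + (exp(-2*I*pi/3)) + (-1) + (exp(2*I*pi/3)) + (exp(I*pi/3))] = 0/6 = 0
  <chi_0*chi_1, chi_3> = (1/6)[1*(1)*conj(1) + 1*(exp(I*pi/3))*conj(-1) + 1*(exp(2*I*pi/3))*conj(1) + 1*(-1)*conj(-1) + 1*(exp(-2*I*pi/3))*conj(1) + 1*(exp(-I*pi/3))*conj(-1)]
      = (1/6)[(1) + (-exp(I*pi/3)) + (exp(2*I*pi/3)) + (1) + (exp(-2*I*pi/3)) + (-exp(-I*pi/3))] = 0/6 = 0
  <chi_0*chi_1, chi_4> = (1/6)[1*(1)*conj(1) + 1*(exp(I*pi/3))*conj(exp(-2*I*pi/3)) + 1*(exp(2*I*pi/3))*conj(exp(2*I*pi/3)) + 1*(-1)*conj(1) + 1*(exp(-2*I*pi/3))*conj(exp(-2*I*pi/3)) + 1*(exp(-I*pi/3))*conj(exp(2*I*pi/3))]
      = (1/6)[(1) + (-1) + (1) + (-1) + (1) + (-1)] = 0/6 = 0
  <chi_0*chi_1, chi_5> = (1/6)[1*(1)*conj(1) + 1*(exp(I*pi/3))*conj(exp(-I*pi/3)) + 1*(exp(2*I*pi/3))*conj(exp(-2*I*pi/3)) + 1*(-1)*conj(-1) + 1*(exp(-2*I*pi/3))*conj(exp(2*I*pi/3)) + 1*(exp(-I*pi/3))*conj(exp(I*pi/3))]
      = (1/6)[(1) + (exp(2*I*pi/3)) + (exp(-2*I*pi/3)) + (1) + (exp(2*I*pi/3)) + (exp(-2*I*pi/3))] = 0/6 = 0
(Exp terms are combined using exp(i*s)*conj(exp(i*t)) = exp(i*(s-t)), and sums of them are collapsed using the identity that for every m > 1 the m distinct m-th roots of unity sum to 0, e.g. 1 + exp(2*I*pi/3) + exp(-2*I*pi/3) = 0.)
Hence the multiplicities are chi_1: 1. Dimension check: dim(chi_0)*dim(chi_1) = 1*1 = 1 and sum (mult * dim) = 1*1 = 1.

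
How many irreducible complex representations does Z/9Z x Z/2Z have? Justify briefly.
18

Derivation: The number of irreducible complex representations of a finite group equals its number of conjugacy classes. Z/9Z x Z/2Z is abelian of order 18, so every element is its own conjugacy class: 18 classes, so Z/9Z x Z/2Z (order 18) has exactly 18 irreducible complex representations.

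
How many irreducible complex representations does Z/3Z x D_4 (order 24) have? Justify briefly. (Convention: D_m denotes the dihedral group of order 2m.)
15

The number of irreducible complex representations of a finite group equals its number of conjugacy classes. For a direct product, #classes(G x H) = #classes(G) * #classes(H). Z/3Z has 3 classes (abelian), D_4 has 5 classes, so 3 * 5 = 15, so Z/3Z x D_4 (order 24) has exactly 15 irreducible complex representations.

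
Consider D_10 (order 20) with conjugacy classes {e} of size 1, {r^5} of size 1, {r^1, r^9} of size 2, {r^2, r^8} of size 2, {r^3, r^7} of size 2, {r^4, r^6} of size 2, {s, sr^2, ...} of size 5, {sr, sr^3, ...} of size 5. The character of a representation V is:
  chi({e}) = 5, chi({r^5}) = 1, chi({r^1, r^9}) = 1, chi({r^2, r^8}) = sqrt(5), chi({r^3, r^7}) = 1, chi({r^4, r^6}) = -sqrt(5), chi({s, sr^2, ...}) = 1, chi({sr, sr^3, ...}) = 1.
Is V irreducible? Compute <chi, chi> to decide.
Not irreducible (reducible): <chi, chi> = 3 > 1.

Derivation: <chi, chi> = (1/|G|) sum_C |C| * |chi(C)|^2 = (1/20)[1*|5|^2 + 1*|1|^2 + 2*|1|^2 + 2*|sqrt(5)|^2 + 2*|1|^2 + 2*|-sqrt(5)|^2 + 5*|1|^2 + 5*|1|^2]
  = (1/20)[(25) + (1) + (2) + (10) + (2) + (10) + (5) + (5)] = 60/20 = 3.
A character is irreducible iff <chi, chi> = 1, so this representation is reducible.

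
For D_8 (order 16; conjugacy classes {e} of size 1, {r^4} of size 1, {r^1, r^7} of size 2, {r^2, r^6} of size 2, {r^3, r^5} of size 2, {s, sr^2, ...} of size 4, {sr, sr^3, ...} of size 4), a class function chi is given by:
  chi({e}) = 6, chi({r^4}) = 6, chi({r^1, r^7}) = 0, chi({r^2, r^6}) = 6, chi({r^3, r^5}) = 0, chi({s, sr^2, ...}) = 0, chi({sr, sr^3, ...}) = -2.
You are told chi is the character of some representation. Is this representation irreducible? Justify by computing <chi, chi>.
Not irreducible (reducible): <chi, chi> = 10 > 1.

Justification: <chi, chi> = (1/|G|) sum_C |C| * |chi(C)|^2 = (1/16)[1*|6|^2 + 1*|6|^2 + 2*|0|^2 + 2*|6|^2 + 2*|0|^2 + 4*|0|^2 + 4*|-2|^2]
  = (1/16)[(36) + (36) + (0) + (72) + (0) + (0) + (16)] = 160/16 = 10.
A character is irreducible iff <chi, chi> = 1, so this representation is reducible.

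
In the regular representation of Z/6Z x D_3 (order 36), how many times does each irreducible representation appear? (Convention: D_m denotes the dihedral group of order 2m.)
Each irreducible V_i of dimension d_i appears with multiplicity d_i, i.e. rho_reg = (direct sum over all irreducibles V_i) d_i V_i. The irreducible dimensions for Z/6Z x D_3 are 1, 1, 1, 1, 1, 1, 1, 1, 1, 1, 1, 1, 2, 2, 2, 2, 2, 2: 12 irreducibles of dimension 1, each with multiplicity 1; 6 irreducibles of dimension 2, each with multiplicity 2. Total dimension 12*1*1 + 6*2*2 = 36 = |G|.

Derivation: General theorem: in the regular representation of a finite group G, each irreducible appears with multiplicity equal to its dimension. Check: dim(rho_reg) = sum d_i^2 = 1 + 1 + 1 + 1 + 1 + 1 + 1 + 1 + 1 + 1 + 1 + 1 + 4 + 4 + 4 + 4 + 4 + 4 = 36 = |G|.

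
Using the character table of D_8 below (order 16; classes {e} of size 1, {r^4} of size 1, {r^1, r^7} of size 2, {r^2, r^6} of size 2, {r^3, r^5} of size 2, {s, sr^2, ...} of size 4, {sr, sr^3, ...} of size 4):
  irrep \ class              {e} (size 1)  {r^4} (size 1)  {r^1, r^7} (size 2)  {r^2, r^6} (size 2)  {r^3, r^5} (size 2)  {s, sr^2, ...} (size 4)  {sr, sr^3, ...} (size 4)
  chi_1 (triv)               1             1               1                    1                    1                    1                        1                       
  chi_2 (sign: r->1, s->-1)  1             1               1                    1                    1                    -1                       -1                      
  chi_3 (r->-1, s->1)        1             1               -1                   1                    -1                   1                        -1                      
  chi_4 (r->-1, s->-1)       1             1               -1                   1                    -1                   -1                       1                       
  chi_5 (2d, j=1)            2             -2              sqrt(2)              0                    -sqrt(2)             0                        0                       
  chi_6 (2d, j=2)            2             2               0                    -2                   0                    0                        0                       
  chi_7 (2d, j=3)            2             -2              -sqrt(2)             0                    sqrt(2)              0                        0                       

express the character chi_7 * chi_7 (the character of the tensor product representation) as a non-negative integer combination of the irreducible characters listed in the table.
chi_7 tensor chi_7 = chi_1 + chi_2 + chi_6 (all other irreducibles have multiplicity 0).

Justification: The character of a tensor product is the pointwise product (chi_7 * chi_7)(C) = chi_7(C) * chi_7(C):
  {e}: (2)*(2), {r^4}: (-2)*(-2), {r^1, r^7}: (-sqrt(2))*(-sqrt(2)), {r^2, r^6}: (0)*(0), {r^3, r^5}: (sqrt(2))*(sqrt(2)), {s, sr^2, ...}: (0)*(0), {sr, sr^3, ...}: (0)*(0)
so (chi_7 * chi_7) takes values
  {e} -> 4, {r^4} -> 4, {r^1, r^7} -> 2, {r^2, r^6} -> 0, {r^3, r^5} -> 2, {s, sr^2, ...} -> 0, {sr, sr^3, ...} -> 0.
Now take the inner product of this character with each irreducible chi from the table, <chi_7*chi_7, chi> = (1/16) sum_C |C| (chi_7*chi_7)(C) conj(chi(C)):
  <chi_7*chi_7, chi_1> = (1/16)[1*(4)*conj(1) + 1*(4)*conj(1) + 2*(2)*conj(1) + 2*(0)*conj(1) + 2*(2)*conj(1) + 4*(0)*conj(1) + 4*(0)*conj(1)]
      = (1/16)[(4) + (4) + (4) + (0) + (4) + (0) + (0)] = 16/16 = 1
  <chi_7*chi_7, chi_2> = (1/16)[1*(4)*conj(1) + 1*(4)*conj(1) + 2*(2)*conj(1) + 2*(0)*conj(1) + 2*(2)*conj(1) + 4*(0)*conj(-1) + 4*(0)*conj(-1)]
      = (1/16)[(4) + (4) + (4) + (0) + (4) + (0) + (0)] = 16/16 = 1
  <chi_7*chi_7, chi_3> = (1/16)[1*(4)*conj(1) + 1*(4)*conj(1) + 2*(2)*conj(-1) + 2*(0)*conj(1) + 2*(2)*conj(-1) + 4*(0)*conj(1) + 4*(0)*conj(-1)]
      = (1/16)[(4) + (4) + (-4) + (0) + (-4) + (0) + (0)] = 0/16 = 0
  <chi_7*chi_7, chi_4> = (1/16)[1*(4)*conj(1) + 1*(4)*conj(1) + 2*(2)*conj(-1) + 2*(0)*conj(1) + 2*(2)*conj(-1) + 4*(0)*conj(-1) + 4*(0)*conj(1)]
      = (1/16)[(4) + (4) + (-4) + (0) + (-4) + (0) + (0)] = 0/16 = 0
  <chi_7*chi_7, chi_5> = (1/16)[1*(4)*conj(2) + 1*(4)*conj(-2) + 2*(2)*conj(sqrt(2)) + 2*(0)*conj(0) + 2*(2)*conj(-sqrt(2)) + 4*(0)*conj(0) + 4*(0)*conj(0)]
      = (1/16)[(8) + (-8) + (4*sqrt(2)) + (0) + (-4*sqrt(2)) + (0) + (0)] = 0/16 = 0
  <chi_7*chi_7, chi_6> = (1/16)[1*(4)*conj(2) + 1*(4)*conj(2) + 2*(2)*conj(0) + 2*(0)*conj(-2) + 2*(2)*conj(0) + 4*(0)*conj(0) + 4*(0)*conj(0)]
      = (1/16)[(8) + (8) + (0) + (0) + (0) + (0) + (0)] = 16/16 = 1
  <chi_7*chi_7, chi_7> = (1/16)[1*(4)*conj(2) + 1*(4)*conj(-2) + 2*(2)*conj(-sqrt(2)) + 2*(0)*conj(0) + 2*(2)*conj(sqrt(2)) + 4*(0)*conj(0) + 4*(0)*conj(0)]
      = (1/16)[(8) + (-8) + (-4*sqrt(2)) + (0) + (4*sqrt(2)) + (0) + (0)] = 0/16 = 0
Hence the multiplicities are chi_1: 1, chi_2: 1, chi_6: 1. Dimension check: dim(chi_7)*dim(chi_7) = 2*2 = 4 and sum (mult * dim) = 1*1 + 1*1 + 1*2 = 4.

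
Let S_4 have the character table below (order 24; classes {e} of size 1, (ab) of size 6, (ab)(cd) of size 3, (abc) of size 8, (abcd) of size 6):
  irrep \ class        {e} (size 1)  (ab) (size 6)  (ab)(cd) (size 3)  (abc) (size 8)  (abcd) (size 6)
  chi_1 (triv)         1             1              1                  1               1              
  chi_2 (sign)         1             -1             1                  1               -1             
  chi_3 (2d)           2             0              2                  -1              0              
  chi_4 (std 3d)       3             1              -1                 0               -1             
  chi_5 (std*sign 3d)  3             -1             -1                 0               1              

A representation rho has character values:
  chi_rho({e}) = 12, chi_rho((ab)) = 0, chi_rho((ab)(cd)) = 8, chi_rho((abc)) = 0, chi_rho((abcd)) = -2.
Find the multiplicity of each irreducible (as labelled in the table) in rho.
Multiplicities: chi_1: 1, chi_2: 2, chi_3: 3, chi_4: 1, chi_5: 0.

Working: Use <chi_rho, chi> = (1/|G|) sum_C |C| * chi_rho(C) * conj(chi(C)) with |G| = 24 for each irreducible chi in the table:
  <chi_rho, chi_1> = (1/24)[1*(12)*conj(1) + 6*(0)*conj(1) + 3*(8)*conj(1) + 8*(0)*conj(1) + 6*(-2)*conj(1)]
      = (1/24)[(12) + (0) + (24) + (0) + (-12)] = 24/24 = 1
  <chi_rho, chi_2> = (1/24)[1*(12)*conj(1) + 6*(0)*conj(-1) + 3*(8)*conj(1) + 8*(0)*conj(1) + 6*(-2)*conj(-1)]
      = (1/24)[(12) + (0) + (24) + (0) + (12)] = 48/24 = 2
  <chi_rho, chi_3> = (1/24)[1*(12)*conj(2) + 6*(0)*conj(0) + 3*(8)*conj(2) + 8*(0)*conj(-1) + 6*(-2)*conj(0)]
      = (1/24)[(24) + (0) + (48) + (0) + (0)] = 72/24 = 3
  <chi_rho, chi_4> = (1/24)[1*(12)*conj(3) + 6*(0)*conj(1) + 3*(8)*conj(-1) + 8*(0)*conj(0) + 6*(-2)*conj(-1)]
      = (1/24)[(36) + (0) + (-24) + (0) + (12)] = 24/24 = 1
  <chi_rho, chi_5> = (1/24)[1*(12)*conj(3) + 6*(0)*conj(-1) + 3*(8)*conj(-1) + 8*(0)*conj(0) + 6*(-2)*conj(1)]
      = (1/24)[(36) + (0) + (-24) + (0) + (-12)] = 0/24 = 0
Dimension check: dim(rho) = sum (mult * dim) = 1*1 + 2*1 + 3*2 + 1*3 + 0*3 = 12 = chi_rho(e) = 12.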